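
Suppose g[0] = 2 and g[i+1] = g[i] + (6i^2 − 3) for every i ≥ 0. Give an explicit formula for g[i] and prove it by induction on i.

Claim: g[i] = 2i^3 − 3i^2 − 2i + 2.

Base case: g[0] = 2, and 2·0^3 − 3·0^2 − 2·0 + 2 = 2.
Assume g[r] = 2r^3 − 3r^2 − 2r + 2.
Then g[r+1] = g[r] + (6r^2 − 3) = (2r^3 − 3r^2 − 2r + 2) + (6r^2 − 3) = 2r^3 + 3r^2 − 2r − 1,
and 2·(r+1)^3 − 3·(r+1)^2 − 2·(r+1) + 2 = 2r^3 + 3r^2 − 2r − 1.
By induction, g[i] = 2i^3 − 3i^2 − 2i + 2 for all i ≥ 0.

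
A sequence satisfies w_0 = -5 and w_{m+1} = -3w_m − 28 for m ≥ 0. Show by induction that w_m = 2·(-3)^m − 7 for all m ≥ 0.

Base case: w_0 = -5, and 2·(-3)^0 − 7 = 2 − 7 = -5.
Assume w_r = 2·(-3)^r − 7 for some r ≥ 0.
Then w_{r+1} = -3w_r − 28 = -3·(2·(-3)^r − 7) − 28 = -6·(-3)^r + 21 − 28 = 2·(-3)^{r+1} − 7.
So the formula holds for r+1, and by induction w_m = 2·(-3)^m − 7 for all m ≥ 0.

w_m = 2·(-3)^m − 7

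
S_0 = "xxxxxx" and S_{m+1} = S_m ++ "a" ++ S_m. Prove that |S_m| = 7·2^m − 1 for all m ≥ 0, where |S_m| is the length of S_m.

Base case: |S_0| = 6, and 7·2^0 − 1 = 6.
Assume |S_r| = 7·2^r − 1.
Then |S_{r+1}| = |S_r| + 1 + |S_r| = 2|S_r| + 1 = 2(7·2^r − 1) + 1 = 7·2^{r+1} − 2 + 1 = 7·2^{r+1} − 1.
This completes the inductive step, so |S_m| = 7·2^m − 1 for all m ≥ 0.

|S_m| = 7·2^m − 1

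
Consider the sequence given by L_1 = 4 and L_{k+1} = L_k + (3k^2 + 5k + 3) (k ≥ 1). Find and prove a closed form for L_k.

Claim: L_k = k^3 + k^2 + k + 1.

Base case: L_1 = 4, and 1^3 + 1^2 + 1 + 1 = 4.
Assume L_m = m^3 + m^2 + m + 1.
Then L_{m+1} = L_m + (3m^2 + 5m + 3) = (m^3 + m^2 + m + 1) + (3m^2 + 5m + 3) = m^3 + 4m^2 + 6m + 4,
and (m+1)^3 + (m+1)^2 + (m+1) + 1 = m^3 + 4m^2 + 6m + 4.
This completes the inductive step, so L_k = k^3 + k^2 + k + 1 for all k ≥ 1.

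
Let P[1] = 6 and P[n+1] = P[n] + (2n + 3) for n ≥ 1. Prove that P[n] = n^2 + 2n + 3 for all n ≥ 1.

Base case: P[1] = 6, and 1^2 + 2·1 + 3 = 6.
Assume P[j] = j^2 + 2j + 3.
Then P[j+1] = P[j] + (2j + 3) = (j^2 + 2j + 3) + (2j + 3) = j^2 + 4j + 6,
and (j+1)^2 + 2·(j+1) + 3 = j^2 + 4j + 6.
Hence P[n] = n^2 + 2n + 3 for every n ≥ 1, by induction.

P[n] = n^2 + 2n + 3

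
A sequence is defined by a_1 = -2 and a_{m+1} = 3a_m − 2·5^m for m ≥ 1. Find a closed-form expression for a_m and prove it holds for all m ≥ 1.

Claim: a_m = 3^m − 5^m.

Base case: a_1 = -2, and 3^1 − 5^1 = 3 − 5 = -2.
Assume a_k = 3^k − 5^k for some k ≥ 1.
Then a_{k+1} = 3a_k − 2·5^k = 3·(3^k − 5^k) − 2·5^k = 3^{k+1} − 3·5^k − 2·5^k = 3^{k+1} − 5·5^k = 3^{k+1} − 5^{k+1}.
So the formula holds for k+1, and by induction a_m = 3^m − 5^m for all m ≥ 1.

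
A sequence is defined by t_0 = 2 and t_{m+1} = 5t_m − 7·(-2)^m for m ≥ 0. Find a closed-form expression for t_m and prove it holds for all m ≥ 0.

Claim: t_m = 5^m + (-2)^m.

Base case: t_0 = 2, and 5^0 + (-2)^0 = 1 + 1 = 2.
Assume t_j = 5^j + (-2)^j for some j ≥ 0.
Then t_{j+1} = 5t_j − 7·(-2)^j = 5·(5^j + (-2)^j) − 7·(-2)^j = 5^{j+1} + 5·(-2)^j − 7·(-2)^j = 5^{j+1} − 2·(-2)^j = 5^{j+1} + (-2)^{j+1}.
This completes the inductive step, so t_m = 5^m + (-2)^m for all m ≥ 0.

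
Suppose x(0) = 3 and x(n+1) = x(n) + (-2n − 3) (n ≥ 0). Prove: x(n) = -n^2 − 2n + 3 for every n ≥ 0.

Base case: x(0) = 3, and -0^2 − 2·0 + 3 = 3.
Assume x(m) = -m^2 − 2m + 3.
Then x(m+1) = x(m) + (-2m − 3) = (-m^2 − 2m + 3) + (-2m − 3) = -m^2 − 4m,
and -(m+1)^2 − 2·(m+1) + 3 = -m^2 − 4m.
By induction, x(n) = -n^2 − 2n + 3 for all n ≥ 0.

x(n) = -n^2 − 2n + 3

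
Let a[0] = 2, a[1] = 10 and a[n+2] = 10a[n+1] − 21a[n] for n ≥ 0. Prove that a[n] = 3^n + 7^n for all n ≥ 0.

Base cases: a[0] = 2 and 3^0 + 7^0 = 2; a[1] = 10 and 3^1 + 7^1 = 10.
Assume a[i] = 3^i + 7^i for all 0 ≤ i ≤ j, where j ≥ 1.
Then a[j+1] = 10a[j] − 21a[j−1] = 10·(3^j + 7^j) − 21·(3^{j−1} + 7^{j−1}) = (10·3 − 21)3^{j−1} + (10·7 − 21)7^{j−1} = 9·3^{j−1} + 49·7^{j−1} = 3^{j+1} + 7^{j+1}.
By strong induction, a[n] = 3^n + 7^n for all n ≥ 0.

a[n] = 3^n + 7^n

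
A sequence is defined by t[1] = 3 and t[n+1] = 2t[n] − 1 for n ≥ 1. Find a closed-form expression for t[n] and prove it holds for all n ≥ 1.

Claim: t[n] = 2^n + 1.

Base case: t[1] = 3, and 2^1 + 1 = 2 + 1 = 3.
Assume t[m] = 2^m + 1 for some m ≥ 1.
Then t[m+1] = 2t[m] − 1 = 2·(2^m + 1) − 1 = 2^{m+1} + 2 − 1 = 2^{m+1} + 1.
This completes the inductive step, so t[n] = 2^n + 1 for all n ≥ 1.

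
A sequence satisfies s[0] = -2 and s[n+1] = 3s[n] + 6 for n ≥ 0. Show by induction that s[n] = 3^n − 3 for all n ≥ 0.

Base case: s[0] = -2, and 3^0 − 3 = 1 − 3 = -2.
Assume s[j] = 3^j − 3 for some j ≥ 0.
Then s[j+1] = 3s[j] + 6 = 3·(3^j − 3) + 6 = 3^{j+1} − 9 + 6 = 3^{j+1} − 3.
By induction, s[n] = 3^n − 3 for all n ≥ 0.

s[n] = 3^n − 3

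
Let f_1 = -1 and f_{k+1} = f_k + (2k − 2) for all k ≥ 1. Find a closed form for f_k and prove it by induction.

Claim: f_k = k^2 − 3k + 1.

Base case: f_1 = -1, and 1^2 − 3·1 + 1 = -1.
Assume f_m = m^2 − 3m + 1.
Then f_{m+1} = f_m + (2m − 2) = (m^2 − 3m + 1) + (2m − 2) = m^2 − m − 1,
and (m+1)^2 − 3·(m+1) + 1 = m^2 − m − 1.
This completes the inductive step, so f_k = k^2 − 3k + 1 for all k ≥ 1.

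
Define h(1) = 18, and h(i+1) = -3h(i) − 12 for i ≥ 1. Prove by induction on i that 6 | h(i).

Base case: h(1) = 18 = 6·3, so 6 | h(1).
Assume 6 | h(m), so h(m) = 6t for some integer t.
Then h(m+1) = -3h(m) − 12 = -3·(6t) − 12 = 6(-3t − 2), so 6 | h(m+1).
By induction, 6 | h(i) for all i ≥ 1.

6 | h(i)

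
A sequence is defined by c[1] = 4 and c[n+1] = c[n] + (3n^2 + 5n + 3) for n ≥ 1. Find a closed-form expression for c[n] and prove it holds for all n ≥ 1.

Claim: c[n] = n^3 + n^2 + n + 1.

Base case: c[1] = 4, and 1^3 + 1^2 + 1 + 1 = 4.
Assume c[m] = m^3 + m^2 + m + 1.
Then c[m+1] = c[m] + (3m^2 + 5m + 3) = (m^3 + m^2 + m + 1) + (3m^2 + 5m + 3) = m^3 + 4m^2 + 6m + 4,
and (m+1)^3 + (m+1)^2 + (m+1) + 1 = m^3 + 4m^2 + 6m + 4.
Hence c[n] = n^3 + n^2 + n + 1 for every n ≥ 1, by induction.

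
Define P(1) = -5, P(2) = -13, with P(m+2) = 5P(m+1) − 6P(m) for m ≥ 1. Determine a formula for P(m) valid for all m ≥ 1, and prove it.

Claim: P(m) = -2^m − 3^m.

Base cases: P(1) = -5 and -2^1 − 3^1 = -5; P(2) = -13 and -2^2 − 3^2 = -13.
Assume P(j) = -2^j − 3^j for all 1 ≤ j ≤ r, where r ≥ 2.
Then P(r+1) = 5P(r) − 6P(r−1) = 5·(-2^r − 3^r) − 6·(-2^{r−1} − 3^{r−1}) = -(5·2 − 6)2^{r−1} − (5·3 − 6)3^{r−1} = -4·2^{r−1} − 9·3^{r−1} = -2^{r+1} − 3^{r+1}.
So the formula holds for r+1, and by strong induction P(m) = -2^m − 3^m for all m ≥ 1.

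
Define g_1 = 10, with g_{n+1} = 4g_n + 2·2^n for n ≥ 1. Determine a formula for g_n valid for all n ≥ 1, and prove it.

Claim: g_n = 3·4^n − 2^n.

Base case: g_1 = 10, and 3·4^1 − 2^1 = 12 − 2 = 10.
Assume g_m = 3·4^m − 2^m for some m ≥ 1.
Then g_{m+1} = 4g_m + 2·2^m = 4·(3·4^m − 2^m) + 2·2^m = 3·4^{m+1} − 4·2^m + 2·2^m = 3·4^{m+1} − 2·2^m = 3·4^{m+1} − 2^{m+1}.
This completes the inductive step, so g_n = 3·4^n − 2^n for all n ≥ 1.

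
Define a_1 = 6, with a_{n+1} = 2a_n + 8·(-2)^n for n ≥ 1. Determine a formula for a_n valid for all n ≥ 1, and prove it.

Claim: a_n = 2^n − 2·(-2)^n.

Base case: a_1 = 6, and 2^1 − 2·(-2)^1 = 2 + 4 = 6.
Assume a_r = 2^r − 2·(-2)^r for some r ≥ 1.
Then a_{r+1} = 2a_r + 8·(-2)^r = 2·(2^r − 2·(-2)^r) + 8·(-2)^r = 2^{r+1} − 4·(-2)^r + 8·(-2)^r = 2^{r+1} + 4·(-2)^r = 2^{r+1} − 2·(-2)^{r+1}.
So the formula holds for r+1, and by induction a_n = 2^n − 2·(-2)^n for all n ≥ 1.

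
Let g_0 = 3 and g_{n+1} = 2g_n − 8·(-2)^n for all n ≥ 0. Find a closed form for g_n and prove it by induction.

Claim: g_n = 2^n + 2·(-2)^n.

Base case: g_0 = 3, and 2^0 + 2·(-2)^0 = 1 + 2 = 3.
Assume g_k = 2^k + 2·(-2)^k for some k ≥ 0.
Then g_{k+1} = 2g_k − 8·(-2)^k = 2·(2^k + 2·(-2)^k) − 8·(-2)^k = 2^{k+1} + 4·(-2)^k − 8·(-2)^k = 2^{k+1} − 4·(-2)^k = 2^{k+1} + 2·(-2)^{k+1}.
Hence g_n = 2^n + 2·(-2)^n for every n ≥ 0, by induction.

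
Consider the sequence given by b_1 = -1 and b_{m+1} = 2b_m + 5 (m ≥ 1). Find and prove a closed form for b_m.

Claim: b_m = 2^{m+1} − 5.

Base case: b_1 = -1, and 2^{1+1} − 5 = 4 − 5 = -1.
Assume b_r = 2^{r+1} − 5 for some r ≥ 1.
Then b_{r+1} = 2b_r + 5 = 2·(2^{r+1} − 5) + 5 = 2^{r+2} − 10 + 5 = 2^{r+2} − 5.
This completes the inductive step, so b_m = 2^{m+1} − 5 for all m ≥ 1.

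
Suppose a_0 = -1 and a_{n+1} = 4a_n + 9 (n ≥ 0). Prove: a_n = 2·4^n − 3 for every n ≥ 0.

Base case: a_0 = -1, and 2·4^0 − 3 = 2 − 3 = -1.
Assume a_j = 2·4^j − 3 for some j ≥ 0.
Then a_{j+1} = 4a_j + 9 = 4·(2·4^j − 3) + 9 = 8·4^j − 12 + 9 = 2·4^{j+1} − 3.
This completes the inductive step, so a_n = 2·4^n − 3 for all n ≥ 0.

a_n = 2·4^n − 3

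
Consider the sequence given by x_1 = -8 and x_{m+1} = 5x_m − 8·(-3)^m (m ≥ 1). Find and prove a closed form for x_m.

Claim: x_m = -5^m + (-3)^m.

Base case: x_1 = -8, and -5^1 + (-3)^1 = -5 − 3 = -8.
Assume x_j = -5^j + (-3)^j for some j ≥ 1.
Then x_{j+1} = 5x_j − 8·(-3)^j = 5·(-5^j + (-3)^j) − 8·(-3)^j = -5^{j+1} + 5·(-3)^j − 8·(-3)^j = -5^{j+1} − 3·(-3)^j = -5^{j+1} + (-3)^{j+1}.
By induction, x_m = -5^m + (-3)^m for all m ≥ 1.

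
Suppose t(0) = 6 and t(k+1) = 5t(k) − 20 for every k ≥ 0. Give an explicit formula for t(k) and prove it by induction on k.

Claim: t(k) = 5^k + 5.

Base case: t(0) = 6, and 5^0 + 5 = 1 + 5 = 6.
Assume t(m) = 5^m + 5 for some m ≥ 0.
Then t(m+1) = 5t(m) − 20 = 5·(5^m + 5) − 20 = 5^{m+1} + 25 − 20 = 5^{m+1} + 5.
By induction, t(k) = 5^k + 5 for all k ≥ 0.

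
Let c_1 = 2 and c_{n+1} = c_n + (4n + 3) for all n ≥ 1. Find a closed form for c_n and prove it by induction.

Claim: c_n = 2n^2 + n − 1.

Base case: c_1 = 2, and 2·1^2 + 1 − 1 = 2.
Assume c_j = 2j^2 + j − 1.
Then c_{j+1} = c_j + (4j + 3) = (2j^2 + j − 1) + (4j + 3) = 2j^2 + 5j + 2,
and 2·(j+1)^2 + (j+1) − 1 = 2j^2 + 5j + 2.
This completes the inductive step, so c_n = 2n^2 + n − 1 for all n ≥ 1.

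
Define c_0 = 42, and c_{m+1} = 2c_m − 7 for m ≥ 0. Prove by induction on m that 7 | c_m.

Base case: c_0 = 42 = 7·6, so 7 | c_0.
Assume 7 | c_j, so c_j = 7t for some integer t.
Then c_{j+1} = 2c_j − 7 = 2·(7t) − 7 = 7(2t − 1), so 7 | c_{j+1}.
Hence 7 | c_m for every m ≥ 0, by induction.

7 | c_m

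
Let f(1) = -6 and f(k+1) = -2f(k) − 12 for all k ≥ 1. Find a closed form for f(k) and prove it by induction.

Claim: f(k) = (-2)^k − 4.

Base case: f(1) = -6, and (-2)^1 − 4 = -2 − 4 = -6.
Assume f(r) = (-2)^r − 4 for some r ≥ 1.
Then f(r+1) = -2f(r) − 12 = -2·((-2)^r − 4) − 12 = -2·(-2)^r + 8 − 12 = (-2)^{r+1} − 4.
So the formula holds for r+1, and by induction f(k) = (-2)^k − 4 for all k ≥ 1.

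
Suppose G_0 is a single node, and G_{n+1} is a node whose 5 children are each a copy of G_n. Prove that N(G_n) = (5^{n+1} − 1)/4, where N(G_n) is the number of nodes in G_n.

Base case: N(G_0) = 1, and (5^{0+1} − 1)/4 = 1.
Assume N(G_k) = (5^{k+1} − 1)/4.
Then N(G_{k+1}) = 1 + 5N(G_k) = 1 + 5·(5^{k+1} − 1)/4 = 1 + (5^{k+2} − 5)/4 = (4 + 5^{k+2} − 5)/4 = (5^{k+2} − 1)/4.
So the formula holds for k+1, and by induction N(G_n) = (5^{n+1} − 1)/4 for all n ≥ 0.

N(G_n) = (5^{n+1} − 1)/4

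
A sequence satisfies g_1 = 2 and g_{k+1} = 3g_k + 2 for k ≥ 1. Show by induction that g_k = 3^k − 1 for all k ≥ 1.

Base case: g_1 = 2, and 3^1 − 1 = 3 − 1 = 2.
Assume g_j = 3^j − 1 for some j ≥ 1.
Then g_{j+1} = 3g_j + 2 = 3·(3^j − 1) + 2 = 3^{j+1} − 3 + 2 = 3^{j+1} − 1.
By induction, g_k = 3^k − 1 for all k ≥ 1.

g_k = 3^k − 1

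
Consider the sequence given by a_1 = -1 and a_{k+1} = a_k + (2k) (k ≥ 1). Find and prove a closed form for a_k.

Claim: a_k = k^2 − k − 1.

Base case: a_1 = -1, and 1^2 − 1 − 1 = -1.
Assume a_r = r^2 − r − 1.
Then a_{r+1} = a_r + (2r) = (r^2 − r − 1) + (2r) = r^2 + r − 1,
and (r+1)^2 − (r+1) − 1 = r^2 + r − 1.
By induction, a_k = k^2 − k − 1 for all k ≥ 1.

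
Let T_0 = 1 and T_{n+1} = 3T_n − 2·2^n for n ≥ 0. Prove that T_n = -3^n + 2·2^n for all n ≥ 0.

Base case: T_0 = 1, and -3^0 + 2·2^0 = -1 + 2 = 1.
Assume T_m = -3^m + 2·2^m for some m ≥ 0.
Then T_{m+1} = 3T_m − 2·2^m = 3·(-3^m + 2·2^m) − 2·2^m = -3^{m+1} + 6·2^m − 2·2^m = -3^{m+1} + 4·2^m = -3^{m+1} + 2·2^{m+1}.
Hence T_n = -3^n + 2·2^n for every n ≥ 0, by induction.

T_n = -3^n + 2·2^n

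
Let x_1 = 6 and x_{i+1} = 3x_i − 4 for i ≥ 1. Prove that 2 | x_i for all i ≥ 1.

Base case: x_1 = 6 = 2·3, so 2 | x_1.
Assume 2 | x_r, so x_r = 2t for some integer t.
Then x_{r+1} = 3x_r − 4 = 3·(2t) − 4 = 2(3t − 2), so 2 | x_{r+1}.
By induction, 2 | x_i for all i ≥ 1.

2 | x_i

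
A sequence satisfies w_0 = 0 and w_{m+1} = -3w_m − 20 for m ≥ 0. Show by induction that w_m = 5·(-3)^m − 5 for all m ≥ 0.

Base case: w_0 = 0, and 5·(-3)^0 − 5 = 5 − 5 = 0.
Assume w_r = 5·(-3)^r − 5 for some r ≥ 0.
Then w_{r+1} = -3w_r − 20 = -3·(5·(-3)^r − 5) − 20 = -15·(-3)^r + 15 − 20 = 5·(-3)^{r+1} − 5.
This completes the inductive step, so w_m = 5·(-3)^m − 5 for all m ≥ 0.

w_m = 5·(-3)^m − 5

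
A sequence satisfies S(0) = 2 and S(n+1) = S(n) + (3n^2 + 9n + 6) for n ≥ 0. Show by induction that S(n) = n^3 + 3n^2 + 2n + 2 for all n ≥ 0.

Base case: S(0) = 2, and 0^3 + 3·0^2 + 2·0 + 2 = 2.
Assume S(r) = r^3 + 3r^2 + 2r + 2.
Then S(r+1) = S(r) + (3r^2 + 9r + 6) = (r^3 + 3r^2 + 2r + 2) + (3r^2 + 9r + 6) = r^3 + 6r^2 + 11r + 8,
and (r+1)^3 + 3·(r+1)^2 + 2·(r+1) + 2 = r^3 + 6r^2 + 11r + 8.
This completes the inductive step, so S(n) = n^3 + 3n^2 + 2n + 2 for all n ≥ 0.

S(n) = n^3 + 3n^2 + 2n + 2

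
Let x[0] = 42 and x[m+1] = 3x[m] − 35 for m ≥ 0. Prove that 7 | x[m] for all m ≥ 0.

Base case: x[0] = 42 = 7·6, so 7 | x[0].
Assume 7 | x[r], so x[r] = 7t for some integer t.
Then x[r+1] = 3x[r] − 35 = 3·(7t) − 35 = 7(3t − 5), so 7 | x[r+1].
By induction, 7 | x[m] for all m ≥ 0.

7 | x[m]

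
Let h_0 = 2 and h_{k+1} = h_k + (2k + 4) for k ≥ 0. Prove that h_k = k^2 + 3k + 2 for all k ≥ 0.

Base case: h_0 = 2, and 0^2 + 3·0 + 2 = 2.
Assume h_j = j^2 + 3j + 2.
Then h_{j+1} = h_j + (2j + 4) = (j^2 + 3j + 2) + (2j + 4) = j^2 + 5j + 6,
and (j+1)^2 + 3·(j+1) + 2 = j^2 + 5j + 6.
By induction, h_k = k^2 + 3k + 2 for all k ≥ 0.

h_k = k^2 + 3k + 2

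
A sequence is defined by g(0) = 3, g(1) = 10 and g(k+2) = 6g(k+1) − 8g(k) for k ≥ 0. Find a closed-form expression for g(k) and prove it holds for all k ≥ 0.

Claim: g(k) = 2·4^k + 2^k.

Base cases: g(0) = 3 and 2·4^0 + 2^0 = 3; g(1) = 10 and 2·4^1 + 2^1 = 10.
Assume g(j) = 2·4^j + 2^j for all 0 ≤ j ≤ m, where m ≥ 1.
Then g(m+1) = 6g(m) − 8g(m−1) = 6·(2·4^m + 2^m) − 8·(2·4^{m−1} + 2^{m−1}) = 2·(6·4 − 8)4^{m−1} + (6·2 − 8)2^{m−1} = 32·4^{m−1} + 4·2^{m−1} = 2·4^{m+1} + 2^{m+1}.
By strong induction, g(k) = 2·4^k + 2^k for all k ≥ 0.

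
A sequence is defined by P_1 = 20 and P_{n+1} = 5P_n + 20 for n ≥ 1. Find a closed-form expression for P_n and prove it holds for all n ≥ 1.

Claim: P_n = 5^{n+1} − 5.

Base case: P_1 = 20, and 5^{1+1} − 5 = 25 − 5 = 20.
Assume P_k = 5^{k+1} − 5 for some k ≥ 1.
Then P_{k+1} = 5P_k + 20 = 5·(5^{k+1} − 5) + 20 = 5^{k+2} − 25 + 20 = 5^{k+2} − 5.
By induction, P_n = 5^{n+1} − 5 for all n ≥ 1.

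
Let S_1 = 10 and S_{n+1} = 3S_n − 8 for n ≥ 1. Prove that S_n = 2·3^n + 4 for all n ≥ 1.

Base case: S_1 = 10, and 2·3^1 + 4 = 6 + 4 = 10.
Assume S_k = 2·3^k + 4 for some k ≥ 1.
Then S_{k+1} = 3S_k − 8 = 3·(2·3^k + 4) − 8 = 6·3^k + 12 − 8 = 2·3^{k+1} + 4.
Hence S_n = 2·3^n + 4 for every n ≥ 1, by induction.

S_n = 2·3^n + 4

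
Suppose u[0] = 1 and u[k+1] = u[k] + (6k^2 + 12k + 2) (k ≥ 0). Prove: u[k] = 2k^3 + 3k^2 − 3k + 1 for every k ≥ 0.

Base case: u[0] = 1, and 2·0^3 + 3·0^2 − 3·0 + 1 = 1.
Assume u[m] = 2m^3 + 3m^2 − 3m + 1.
Then u[m+1] = u[m] + (6m^2 + 12m + 2) = (2m^3 + 3m^2 − 3m + 1) + (6m^2 + 12m + 2) = 2m^3 + 9m^2 + 9m + 3,
and 2·(m+1)^3 + 3·(m+1)^2 − 3·(m+1) + 1 = 2m^3 + 9m^2 + 9m + 3.
Hence u[k] = 2k^3 + 3k^2 − 3k + 1 for every k ≥ 0, by induction.

u[k] = 2k^3 + 3k^2 − 3k + 1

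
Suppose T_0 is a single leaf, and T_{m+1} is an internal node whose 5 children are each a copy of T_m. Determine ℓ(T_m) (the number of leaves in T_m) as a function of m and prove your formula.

Claim: ℓ(T_m) = 5^m.

Base case: ℓ(T_0) = 1, and 5^0 = 1.
Assume ℓ(T_k) = 5^k.
Then ℓ(T_{k+1}) = 5·ℓ(T_k) = 5·5^k = 5^{k+1}.
This completes the inductive step, so ℓ(T_m) = 5^m for all m ≥ 0.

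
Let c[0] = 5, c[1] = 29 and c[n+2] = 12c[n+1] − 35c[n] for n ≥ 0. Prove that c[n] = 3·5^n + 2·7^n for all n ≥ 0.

Base cases: c[0] = 5 and 3·5^0 + 2·7^0 = 5; c[1] = 29 and 3·5^1 + 2·7^1 = 29.
Assume c[i] = 3·5^i + 2·7^i for all 0 ≤ i ≤ j, where j ≥ 1.
Then c[j+1] = 12c[j] − 35c[j−1] = 12·(3·5^j + 2·7^j) − 35·(3·5^{j−1} + 2·7^{j−1}) = 3·(12·5 − 35)5^{j−1} + 2·(12·7 − 35)7^{j−1} = 75·5^{j−1} + 98·7^{j−1} = 3·5^{j+1} + 2·7^{j+1}.
This completes the inductive step, so c[n] = 3·5^n + 2·7^n for all n ≥ 0.

c[n] = 3·5^n + 2·7^n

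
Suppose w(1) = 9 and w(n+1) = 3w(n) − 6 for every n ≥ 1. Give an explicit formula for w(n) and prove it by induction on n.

Claim: w(n) = 2·3^n + 3.

Base case: w(1) = 9, and 2·3^1 + 3 = 6 + 3 = 9.
Assume w(j) = 2·3^j + 3 for some j ≥ 1.
Then w(j+1) = 3w(j) − 6 = 3·(2·3^j + 3) − 6 = 6·3^j + 9 − 6 = 2·3^{j+1} + 3.
So the formula holds for j+1, and by induction w(n) = 2·3^n + 3 for all n ≥ 1.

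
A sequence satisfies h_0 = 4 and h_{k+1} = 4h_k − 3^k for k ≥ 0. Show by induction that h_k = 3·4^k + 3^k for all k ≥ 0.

Base case: h_0 = 4, and 3·4^0 + 3^0 = 3 + 1 = 4.
Assume h_r = 3·4^r + 3^r for some r ≥ 0.
Then h_{r+1} = 4h_r − 3^r = 4·(3·4^r + 3^r) − 3^r = 3·4^{r+1} + 4·3^r − 3^r = 3·4^{r+1} + 3·3^r = 3·4^{r+1} + 3^{r+1}.
By induction, h_k = 3·4^k + 3^k for all k ≥ 0.

h_k = 3·4^k + 3^k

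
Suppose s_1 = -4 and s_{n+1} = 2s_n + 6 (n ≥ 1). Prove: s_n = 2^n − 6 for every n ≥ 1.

Base case: s_1 = -4, and 2^1 − 6 = 2 − 6 = -4.
Assume s_r = 2^r − 6 for some r ≥ 1.
Then s_{r+1} = 2s_r + 6 = 2·(2^r − 6) + 6 = 2^{r+1} − 12 + 6 = 2^{r+1} − 6.
Hence s_n = 2^n − 6 for every n ≥ 1, by induction.

s_n = 2^n − 6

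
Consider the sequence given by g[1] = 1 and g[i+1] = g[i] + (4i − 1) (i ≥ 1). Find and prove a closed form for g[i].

Claim: g[i] = 2i^2 − 3i + 2.

Base case: g[1] = 1, and 2·1^2 − 3·1 + 2 = 1.
Assume g[r] = 2r^2 − 3r + 2.
Then g[r+1] = g[r] + (4r − 1) = (2r^2 − 3r + 2) + (4r − 1) = 2r^2 + r + 1,
and 2·(r+1)^2 − 3·(r+1) + 2 = 2r^2 + r + 1.
Hence g[i] = 2i^2 − 3i + 2 for every i ≥ 1, by induction.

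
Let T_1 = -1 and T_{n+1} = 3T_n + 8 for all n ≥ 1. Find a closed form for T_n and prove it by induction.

Claim: T_n = 3^n − 4.

Base case: T_1 = -1, and 3^1 − 4 = 3 − 4 = -1.
Assume T_k = 3^k − 4 for some k ≥ 1.
Then T_{k+1} = 3T_k + 8 = 3·(3^k − 4) + 8 = 3^{k+1} − 12 + 8 = 3^{k+1} − 4.
By induction, T_n = 3^n − 4 for all n ≥ 1.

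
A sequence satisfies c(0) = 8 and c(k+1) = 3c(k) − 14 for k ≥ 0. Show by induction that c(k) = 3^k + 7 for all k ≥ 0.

Base case: c(0) = 8, and 3^0 + 7 = 1 + 7 = 8.
Assume c(j) = 3^j + 7 for some j ≥ 0.
Then c(j+1) = 3c(j) − 14 = 3·(3^j + 7) − 14 = 3^{j+1} + 21 − 14 = 3^{j+1} + 7.
Hence c(k) = 3^k + 7 for every k ≥ 0, by induction.

c(k) = 3^k + 7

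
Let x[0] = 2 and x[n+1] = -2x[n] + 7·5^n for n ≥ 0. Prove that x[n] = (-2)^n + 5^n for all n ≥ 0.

Base case: x[0] = 2, and (-2)^0 + 5^0 = 1 + 1 = 2.
Assume x[m] = (-2)^m + 5^m for some m ≥ 0.
Then x[m+1] = -2x[m] + 7·5^m = -2·((-2)^m + 5^m) + 7·5^m = (-2)^{m+1} − 2·5^m + 7·5^m = (-2)^{m+1} + 5·5^m = (-2)^{m+1} + 5^{m+1}.
This completes the inductive step, so x[n] = (-2)^n + 5^n for all n ≥ 0.

x[n] = (-2)^n + 5^n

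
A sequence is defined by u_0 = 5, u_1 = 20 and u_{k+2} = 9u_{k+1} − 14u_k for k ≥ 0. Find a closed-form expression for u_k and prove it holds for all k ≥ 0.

Claim: u_k = 3·2^k + 2·7^k.

Base cases: u_0 = 5 and 3·2^0 + 2·7^0 = 5; u_1 = 20 and 3·2^1 + 2·7^1 = 20.
Assume u_j = 3·2^j + 2·7^j for all 0 ≤ j ≤ r, where r ≥ 1.
Then u_{r+1} = 9u_r − 14u_{r−1} = 9·(3·2^r + 2·7^r) − 14·(3·2^{r−1} + 2·7^{r−1}) = 3·(9·2 − 14)2^{r−1} + 2·(9·7 − 14)7^{r−1} = 12·2^{r−1} + 98·7^{r−1} = 3·2^{r+1} + 2·7^{r+1}.
This completes the inductive step, so u_k = 3·2^k + 2·7^k for all k ≥ 0.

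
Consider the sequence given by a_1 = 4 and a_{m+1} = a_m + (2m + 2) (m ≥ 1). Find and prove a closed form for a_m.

Claim: a_m = m^2 + m + 2.

Base case: a_1 = 4, and 1^2 + 1 + 2 = 4.
Assume a_r = r^2 + r + 2.
Then a_{r+1} = a_r + (2r + 2) = (r^2 + r + 2) + (2r + 2) = r^2 + 3r + 4,
and (r+1)^2 + (r+1) + 2 = r^2 + 3r + 4.
By induction, a_m = m^2 + m + 2 for all m ≥ 1.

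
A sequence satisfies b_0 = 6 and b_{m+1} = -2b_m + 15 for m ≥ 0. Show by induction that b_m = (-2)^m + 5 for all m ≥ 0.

Base case: b_0 = 6, and (-2)^0 + 5 = 1 + 5 = 6.
Assume b_j = (-2)^j + 5 for some j ≥ 0.
Then b_{j+1} = -2b_j + 15 = -2·((-2)^j + 5) + 15 = -2·(-2)^j − 10 + 15 = (-2)^{j+1} + 5.
By induction, b_m = (-2)^m + 5 for all m ≥ 0.

b_m = (-2)^m + 5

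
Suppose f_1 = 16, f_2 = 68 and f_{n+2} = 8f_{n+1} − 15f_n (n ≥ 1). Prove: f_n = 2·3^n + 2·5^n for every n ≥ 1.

Base cases: f_1 = 16 and 2·3^1 + 2·5^1 = 16; f_2 = 68 and 2·3^2 + 2·5^2 = 68.
Assume f_j = 2·3^j + 2·5^j for all 1 ≤ j ≤ m, where m ≥ 2.
Then f_{m+1} = 8f_m − 15f_{m−1} = 8·(2·3^m + 2·5^m) − 15·(2·3^{m−1} + 2·5^{m−1}) = 2·(8·3 − 15)3^{m−1} + 2·(8·5 − 15)5^{m−1} = 18·3^{m−1} + 50·5^{m−1} = 2·3^{m+1} + 2·5^{m+1}.
By strong induction, f_n = 2·3^n + 2·5^n for all n ≥ 1.

f_n = 2·3^n + 2·5^n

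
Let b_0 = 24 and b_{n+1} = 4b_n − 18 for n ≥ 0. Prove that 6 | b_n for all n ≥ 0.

Base case: b_0 = 24 = 6·4, so 6 | b_0.
Assume 6 | b_j, so b_j = 6t for some integer t.
Then b_{j+1} = 4b_j − 18 = 4·(6t) − 18 = 6(4t − 3), so 6 | b_{j+1}.
Hence 6 | b_n for every n ≥ 0, by induction.

6 | b_n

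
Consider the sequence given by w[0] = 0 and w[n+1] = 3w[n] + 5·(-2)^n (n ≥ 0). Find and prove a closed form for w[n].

Claim: w[n] = 3^n − (-2)^n.

Base case: w[0] = 0, and 3^0 − (-2)^0 = 1 − 1 = 0.
Assume w[r] = 3^r − (-2)^r for some r ≥ 0.
Then w[r+1] = 3w[r] + 5·(-2)^r = 3·(3^r − (-2)^r) + 5·(-2)^r = 3^{r+1} − 3·(-2)^r + 5·(-2)^r = 3^{r+1} + 2·(-2)^r = 3^{r+1} − (-2)^{r+1}.
By induction, w[n] = 3^n − (-2)^n for all n ≥ 0.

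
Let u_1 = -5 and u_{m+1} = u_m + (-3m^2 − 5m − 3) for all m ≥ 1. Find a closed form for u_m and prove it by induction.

Claim: u_m = -m^3 − m^2 − m − 2.

Base case: u_1 = -5, and -1^3 − 1^2 − 1 − 2 = -5.
Assume u_r = -r^3 − r^2 − r − 2.
Then u_{r+1} = u_r + (-3r^2 − 5r − 3) = (-r^3 − r^2 − r − 2) + (-3r^2 − 5r − 3) = -r^3 − 4r^2 − 6r − 5,
and -(r+1)^3 − (r+1)^2 − (r+1) − 2 = -r^3 − 4r^2 − 6r − 5.
By induction, u_m = -m^3 − m^2 − m − 2 for all m ≥ 1.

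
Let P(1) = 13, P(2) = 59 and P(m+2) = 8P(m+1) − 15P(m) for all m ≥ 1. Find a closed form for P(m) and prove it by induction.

Claim: P(m) = 2·5^m + 3^m.

Base cases: P(1) = 13 and 2·5^1 + 3^1 = 13; P(2) = 59 and 2·5^2 + 3^2 = 59.
Assume P(j) = 2·5^j + 3^j for all 1 ≤ j ≤ k, where k ≥ 2.
Then P(k+1) = 8P(k) − 15P(k−1) = 8·(2·5^k + 3^k) − 15·(2·5^{k−1} + 3^{k−1}) = 2·(8·5 − 15)5^{k−1} + (8·3 − 15)3^{k−1} = 50·5^{k−1} + 9·3^{k−1} = 2·5^{k+1} + 3^{k+1}.
So the formula holds for k+1, and by strong induction P(m) = 2·5^m + 3^m for all m ≥ 1.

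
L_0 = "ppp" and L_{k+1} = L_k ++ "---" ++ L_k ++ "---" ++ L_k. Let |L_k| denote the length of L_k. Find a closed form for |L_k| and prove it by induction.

Claim: |L_k| = 6·3^k − 3.

Base case: |L_0| = 3, and 6·3^0 − 3 = 3.
Assume |L_r| = 6·3^r − 3.
Then |L_{r+1}| = 3|L_r| + 6 = 3(6·3^r − 3) + 6 = 6·3^{r+1} − 9 + 6 = 6·3^{r+1} − 3.
So the formula holds for r+1, and by induction |L_k| = 6·3^k − 3 for all k ≥ 0.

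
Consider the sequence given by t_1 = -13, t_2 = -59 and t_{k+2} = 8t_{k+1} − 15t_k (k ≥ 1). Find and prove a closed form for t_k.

Claim: t_k = -3^k − 2·5^k.

Base cases: t_1 = -13 and -3^1 − 2·5^1 = -13; t_2 = -59 and -3^2 − 2·5^2 = -59.
Assume t_j = -3^j − 2·5^j for all 1 ≤ j ≤ m, where m ≥ 2.
Then t_{m+1} = 8t_m − 15t_{m−1} = 8·(-3^m − 2·5^m) − 15·(-3^{m−1} − 2·5^{m−1}) = -(8·3 − 15)3^{m−1} − 2·(8·5 − 15)5^{m−1} = -9·3^{m−1} − 50·5^{m−1} = -3^{m+1} − 2·5^{m+1}.
Hence t_k = -3^k − 2·5^k for every k ≥ 1, by strong induction.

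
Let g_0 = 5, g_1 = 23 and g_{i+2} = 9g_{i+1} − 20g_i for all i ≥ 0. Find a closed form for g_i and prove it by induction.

Claim: g_i = 3·5^i + 2·4^i.

Base cases: g_0 = 5 and 3·5^0 + 2·4^0 = 5; g_1 = 23 and 3·5^1 + 2·4^1 = 23.
Assume g_t = 3·5^t + 2·4^t for all 0 ≤ t ≤ j, where j ≥ 1.
Then g_{j+1} = 9g_j − 20g_{j−1} = 9·(3·5^j + 2·4^j) − 20·(3·5^{j−1} + 2·4^{j−1}) = 3·(9·5 − 20)5^{j−1} + 2·(9·4 − 20)4^{j−1} = 75·5^{j−1} + 32·4^{j−1} = 3·5^{j+1} + 2·4^{j+1}.
Hence g_i = 3·5^i + 2·4^i for every i ≥ 0, by strong induction.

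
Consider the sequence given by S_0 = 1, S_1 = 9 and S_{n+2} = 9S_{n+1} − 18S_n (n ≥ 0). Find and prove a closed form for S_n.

Claim: S_n = 2·6^n − 3^n.

Base cases: S_0 = 1 and 2·6^0 − 3^0 = 1; S_1 = 9 and 2·6^1 − 3^1 = 9.
Assume S_j = 2·6^j − 3^j for all 0 ≤ j ≤ m, where m ≥ 1.
Then S_{m+1} = 9S_m − 18S_{m−1} = 9·(2·6^m − 3^m) − 18·(2·6^{m−1} − 3^{m−1}) = 2·(9·6 − 18)6^{m−1} − (9·3 − 18)3^{m−1} = 72·6^{m−1} − 9·3^{m−1} = 2·6^{m+1} − 3^{m+1}.
So the formula holds for m+1, and by strong induction S_n = 2·6^n − 3^n for all n ≥ 0.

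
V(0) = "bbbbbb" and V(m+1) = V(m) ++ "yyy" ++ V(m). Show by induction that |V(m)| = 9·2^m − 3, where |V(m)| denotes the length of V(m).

Base case: |V(0)| = 6, and 9·2^0 − 3 = 6.
Assume |V(j)| = 9·2^j − 3.
Then |V(j+1)| = |V(j)| + 3 + |V(j)| = 2|V(j)| + 3 = 2(9·2^j − 3) + 3 = 9·2^{j+1} − 6 + 3 = 9·2^{j+1} − 3.
This completes the inductive step, so |V(m)| = 9·2^m − 3 for all m ≥ 0.

|V(m)| = 9·2^m − 3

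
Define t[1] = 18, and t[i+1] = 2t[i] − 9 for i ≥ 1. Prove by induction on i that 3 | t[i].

Base case: t[1] = 18 = 3·6, so 3 | t[1].
Assume 3 | t[r], so t[r] = 3s for some integer s.
Then t[r+1] = 2t[r] − 9 = 2·(3s) − 9 = 3(2s − 3), so 3 | t[r+1].
This completes the inductive step, so 3 | t[i] for all i ≥ 1.

3 | t[i]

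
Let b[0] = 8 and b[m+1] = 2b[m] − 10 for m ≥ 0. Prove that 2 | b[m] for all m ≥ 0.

Base case: b[0] = 8 = 2·4, so 2 | b[0].
Assume 2 | b[j], so b[j] = 2t for some integer t.
Then b[j+1] = 2b[j] − 10 = 2·(2t) − 10 = 2(2t − 5), so 2 | b[j+1].
By induction, 2 | b[m] for all m ≥ 0.

2 | b[m]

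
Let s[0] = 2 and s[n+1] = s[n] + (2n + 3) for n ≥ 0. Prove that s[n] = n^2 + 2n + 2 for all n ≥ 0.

Base case: s[0] = 2, and 0^2 + 2·0 + 2 = 2.
Assume s[k] = k^2 + 2k + 2.
Then s[k+1] = s[k] + (2k + 3) = (k^2 + 2k + 2) + (2k + 3) = k^2 + 4k + 5,
and (k+1)^2 + 2·(k+1) + 2 = k^2 + 4k + 5.
By induction, s[n] = n^2 + 2n + 2 for all n ≥ 0.

s[n] = n^2 + 2n + 2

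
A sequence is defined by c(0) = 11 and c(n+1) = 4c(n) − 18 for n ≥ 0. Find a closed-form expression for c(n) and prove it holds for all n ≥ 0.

Claim: c(n) = 5·4^n + 6.

Base case: c(0) = 11, and 5·4^0 + 6 = 5 + 6 = 11.
Assume c(j) = 5·4^j + 6 for some j ≥ 0.
Then c(j+1) = 4c(j) − 18 = 4·(5·4^j + 6) − 18 = 20·4^j + 24 − 18 = 5·4^{j+1} + 6.
Hence c(n) = 5·4^n + 6 for every n ≥ 0, by induction.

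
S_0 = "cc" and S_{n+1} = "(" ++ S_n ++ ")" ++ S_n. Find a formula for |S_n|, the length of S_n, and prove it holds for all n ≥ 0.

Claim: |S_n| = 2^{n+2} − 2.

Base case: |S_0| = 2, and 2^{0+2} − 2 = 2.
Assume |S_k| = 2^{k+2} − 2.
Then |S_{k+1}| = 1 + |S_k| + 1 + |S_k| = 2|S_k| + 2 = 2(2^{k+2} − 2) + 2 = 2^{k+3} − 4 + 2 = 2^{k+3} − 2.
This completes the inductive step, so |S_n| = 2^{n+2} − 2 for all n ≥ 0.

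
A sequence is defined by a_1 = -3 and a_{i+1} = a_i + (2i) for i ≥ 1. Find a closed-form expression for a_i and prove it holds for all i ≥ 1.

Claim: a_i = i^2 − i − 3.

Base case: a_1 = -3, and 1^2 − 1 − 3 = -3.
Assume a_m = m^2 − m − 3.
Then a_{m+1} = a_m + (2m) = (m^2 − m − 3) + (2m) = m^2 + m − 3,
and (m+1)^2 − (m+1) − 3 = m^2 + m − 3.
Hence a_i = i^2 − i − 3 for every i ≥ 1, by induction.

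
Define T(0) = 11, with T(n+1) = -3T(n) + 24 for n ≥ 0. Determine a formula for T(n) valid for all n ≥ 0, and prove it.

Claim: T(n) = 5·(-3)^n + 6.

Base case: T(0) = 11, and 5·(-3)^0 + 6 = 5 + 6 = 11.
Assume T(j) = 5·(-3)^j + 6 for some j ≥ 0.
Then T(j+1) = -3T(j) + 24 = -3·(5·(-3)^j + 6) + 24 = -15·(-3)^j − 18 + 24 = 5·(-3)^{j+1} + 6.
Hence T(n) = 5·(-3)^n + 6 for every n ≥ 0, by induction.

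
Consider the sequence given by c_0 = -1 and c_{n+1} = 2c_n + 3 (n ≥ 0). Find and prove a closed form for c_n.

Claim: c_n = 2^{n+1} − 3.

Base case: c_0 = -1, and 2^{0+1} − 3 = 2 − 3 = -1.
Assume c_j = 2^{j+1} − 3 for some j ≥ 0.
Then c_{j+1} = 2c_j + 3 = 2·(2^{j+1} − 3) + 3 = 2^{j+2} − 6 + 3 = 2^{j+2} − 3.
This completes the inductive step, so c_n = 2^{n+1} − 3 for all n ≥ 0.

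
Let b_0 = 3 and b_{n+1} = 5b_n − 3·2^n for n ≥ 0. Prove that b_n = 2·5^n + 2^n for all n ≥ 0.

Base case: b_0 = 3, and 2·5^0 + 2^0 = 2 + 1 = 3.
Assume b_r = 2·5^r + 2^r for some r ≥ 0.
Then b_{r+1} = 5b_r − 3·2^r = 5·(2·5^r + 2^r) − 3·2^r = 2·5^{r+1} + 5·2^r − 3·2^r = 2·5^{r+1} + 2·2^r = 2·5^{r+1} + 2^{r+1}.
So the formula holds for r+1, and by induction b_n = 2·5^n + 2^n for all n ≥ 0.

b_n = 2·5^n + 2^n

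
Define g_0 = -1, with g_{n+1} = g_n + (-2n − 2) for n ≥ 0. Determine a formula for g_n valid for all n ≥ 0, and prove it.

Claim: g_n = -n^2 − n − 1.

Base case: g_0 = -1, and -0^2 − 0 − 1 = -1.
Assume g_j = -j^2 − j − 1.
Then g_{j+1} = g_j + (-2j − 2) = (-j^2 − j − 1) + (-2j − 2) = -j^2 − 3j − 3,
and -(j+1)^2 − (j+1) − 1 = -j^2 − 3j − 3.
Hence g_n = -n^2 − n − 1 for every n ≥ 0, by induction.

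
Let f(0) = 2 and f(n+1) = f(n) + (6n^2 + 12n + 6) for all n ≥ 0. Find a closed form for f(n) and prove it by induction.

Claim: f(n) = 2n^3 + 3n^2 + n + 2.

Base case: f(0) = 2, and 2·0^3 + 3·0^2 + 0 + 2 = 2.
Assume f(r) = 2r^3 + 3r^2 + r + 2.
Then f(r+1) = f(r) + (6r^2 + 12r + 6) = (2r^3 + 3r^2 + r + 2) + (6r^2 + 12r + 6) = 2r^3 + 9r^2 + 13r + 8,
and 2·(r+1)^3 + 3·(r+1)^2 + (r+1) + 2 = 2r^3 + 9r^2 + 13r + 8.
Hence f(n) = 2n^3 + 3n^2 + n + 2 for every n ≥ 0, by induction.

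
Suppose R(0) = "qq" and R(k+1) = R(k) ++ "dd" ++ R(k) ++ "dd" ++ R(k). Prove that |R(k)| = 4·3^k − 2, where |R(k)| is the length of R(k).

Base case: |R(0)| = 2, and 4·3^0 − 2 = 2.
Assume |R(m)| = 4·3^m − 2.
Then |R(m+1)| = 3|R(m)| + 4 = 3(4·3^m − 2) + 4 = 4·3^{m+1} − 6 + 4 = 4·3^{m+1} − 2.
Hence |R(k)| = 4·3^k − 2 for every k ≥ 0, by induction.

|R(k)| = 4·3^k − 2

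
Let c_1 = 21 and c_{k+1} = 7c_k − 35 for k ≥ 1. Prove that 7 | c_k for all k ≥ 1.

Base case: c_1 = 21 = 7·3, so 7 | c_1.
Assume 7 | c_m, so c_m = 7t for some integer t.
Then c_{m+1} = 7c_m − 35 = 7·(7t) − 35 = 7(7t − 5), so 7 | c_{m+1}.
So the property holds for m+1, and by induction 7 | c_k for all k ≥ 1.

7 | c_k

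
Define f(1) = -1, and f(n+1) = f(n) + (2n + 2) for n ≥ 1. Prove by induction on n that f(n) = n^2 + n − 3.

Base case: f(1) = -1, and 1^2 + 1 − 3 = -1.
Assume f(k) = k^2 + k − 3.
Then f(k+1) = f(k) + (2k + 2) = (k^2 + k − 3) + (2k + 2) = k^2 + 3k − 1,
and (k+1)^2 + (k+1) − 3 = k^2 + 3k − 1.
This completes the inductive step, so f(n) = n^2 + n − 3 for all n ≥ 1.

f(n) = n^2 + n − 3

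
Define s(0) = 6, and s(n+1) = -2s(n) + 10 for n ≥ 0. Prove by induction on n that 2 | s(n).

Base case: s(0) = 6 = 2·3, so 2 | s(0).
Assume 2 | s(r), so s(r) = 2t for some integer t.
Then s(r+1) = -2s(r) + 10 = -2·(2t) + 10 = 2(-2t + 5), so 2 | s(r+1).
Hence 2 | s(n) for every n ≥ 0, by induction.

2 | s(n)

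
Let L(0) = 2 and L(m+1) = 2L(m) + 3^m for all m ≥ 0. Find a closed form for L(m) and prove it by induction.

Claim: L(m) = 2^m + 3^m.

Base case: L(0) = 2, and 2^0 + 3^0 = 1 + 1 = 2.
Assume L(k) = 2^k + 3^k for some k ≥ 0.
Then L(k+1) = 2L(k) + 3^k = 2·(2^k + 3^k) + 3^k = 2^{k+1} + 2·3^k + 3^k = 2^{k+1} + 3·3^k = 2^{k+1} + 3^{k+1}.
By induction, L(m) = 2^m + 3^m for all m ≥ 0.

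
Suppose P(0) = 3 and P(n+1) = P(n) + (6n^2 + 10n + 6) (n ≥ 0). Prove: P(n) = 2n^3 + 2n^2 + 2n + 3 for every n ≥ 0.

Base case: P(0) = 3, and 2·0^3 + 2·0^2 + 2·0 + 3 = 3.
Assume P(m) = 2m^3 + 2m^2 + 2m + 3.
Then P(m+1) = P(m) + (6m^2 + 10m + 6) = (2m^3 + 2m^2 + 2m + 3) + (6m^2 + 10m + 6) = 2m^3 + 8m^2 + 12m + 9,
and 2·(m+1)^3 + 2·(m+1)^2 + 2·(m+1) + 3 = 2m^3 + 8m^2 + 12m + 9.
This completes the inductive step, so P(n) = 2n^3 + 2n^2 + 2n + 3 for all n ≥ 0.

P(n) = 2n^3 + 2n^2 + 2n + 3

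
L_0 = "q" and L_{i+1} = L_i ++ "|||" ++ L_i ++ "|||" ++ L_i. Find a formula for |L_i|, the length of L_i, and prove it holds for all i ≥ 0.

Claim: |L_i| = 4·3^i − 3.

Base case: |L_0| = 1, and 4·3^0 − 3 = 1.
Assume |L_k| = 4·3^k − 3.
Then |L_{k+1}| = 3|L_k| + 6 = 3(4·3^k − 3) + 6 = 4·3^{k+1} − 9 + 6 = 4·3^{k+1} − 3.
So the formula holds for k+1, and by induction |L_i| = 4·3^i − 3 for all i ≥ 0.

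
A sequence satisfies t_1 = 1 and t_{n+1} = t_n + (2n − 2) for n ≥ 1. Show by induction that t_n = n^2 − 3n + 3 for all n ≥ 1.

Base case: t_1 = 1, and 1^2 − 3·1 + 3 = 1.
Assume t_m = m^2 − 3m + 3.
Then t_{m+1} = t_m + (2m − 2) = (m^2 − 3m + 3) + (2m − 2) = m^2 − m + 1,
and (m+1)^2 − 3·(m+1) + 3 = m^2 − m + 1.
This completes the inductive step, so t_n = n^2 − 3n + 3 for all n ≥ 1.

t_n = n^2 − 3n + 3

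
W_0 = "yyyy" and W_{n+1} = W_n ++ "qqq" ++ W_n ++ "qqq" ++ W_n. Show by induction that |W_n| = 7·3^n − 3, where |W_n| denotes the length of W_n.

Base case: |W_0| = 4, and 7·3^0 − 3 = 4.
Assume |W_j| = 7·3^j − 3.
Then |W_{j+1}| = 3|W_j| + 6 = 3(7·3^j − 3) + 6 = 7·3^{j+1} − 9 + 6 = 7·3^{j+1} − 3.
Hence |W_n| = 7·3^n − 3 for every n ≥ 0, by induction.

|W_n| = 7·3^n − 3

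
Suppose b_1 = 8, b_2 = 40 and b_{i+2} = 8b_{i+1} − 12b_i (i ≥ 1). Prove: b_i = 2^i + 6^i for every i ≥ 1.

Base cases: b_1 = 8 and 2^1 + 6^1 = 8; b_2 = 40 and 2^2 + 6^2 = 40.
Assume b_t = 2^t + 6^t for all 1 ≤ t ≤ j, where j ≥ 2.
Then b_{j+1} = 8b_j − 12b_{j−1} = 8·(2^j + 6^j) − 12·(2^{j−1} + 6^{j−1}) = (8·2 − 12)2^{j−1} + (8·6 − 12)6^{j−1} = 4·2^{j−1} + 36·6^{j−1} = 2^{j+1} + 6^{j+1}.
By strong induction, b_i = 2^i + 6^i for all i ≥ 1.

b_i = 2^i + 6^i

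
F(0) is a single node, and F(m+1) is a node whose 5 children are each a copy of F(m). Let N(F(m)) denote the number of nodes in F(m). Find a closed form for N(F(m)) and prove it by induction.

Claim: N(F(m)) = (5^{m+1} − 1)/4.

Base case: N(F(0)) = 1, and (5^{0+1} − 1)/4 = 1.
Assume N(F(r)) = (5^{r+1} − 1)/4.
Then N(F(r+1)) = 1 + 5N(F(r)) = 1 + 5·(5^{r+1} − 1)/4 = 1 + (5^{r+2} − 5)/4 = (4 + 5^{r+2} − 5)/4 = (5^{r+2} − 1)/4.
By induction, N(F(m)) = (5^{m+1} − 1)/4 for all m ≥ 0.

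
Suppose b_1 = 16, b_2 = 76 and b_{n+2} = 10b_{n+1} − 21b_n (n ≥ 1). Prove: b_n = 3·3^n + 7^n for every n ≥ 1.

Base cases: b_1 = 16 and 3·3^1 + 7^1 = 16; b_2 = 76 and 3·3^2 + 7^2 = 76.
Assume b_j = 3·3^j + 7^j for all 1 ≤ j ≤ m, where m ≥ 2.
Then b_{m+1} = 10b_m − 21b_{m−1} = 10·(3·3^m + 7^m) − 21·(3·3^{m−1} + 7^{m−1}) = 3·(10·3 − 21)3^{m−1} + (10·7 − 21)7^{m−1} = 27·3^{m−1} + 49·7^{m−1} = 3·3^{m+1} + 7^{m+1}.
By strong induction, b_n = 3·3^n + 7^n for all n ≥ 1.

b_n = 3·3^n + 7^n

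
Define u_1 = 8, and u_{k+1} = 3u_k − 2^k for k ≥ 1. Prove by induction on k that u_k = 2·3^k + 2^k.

Base case: u_1 = 8, and 2·3^1 + 2^1 = 6 + 2 = 8.
Assume u_m = 2·3^m + 2^m for some m ≥ 1.
Then u_{m+1} = 3u_m − 2^m = 3·(2·3^m + 2^m) − 2^m = 2·3^{m+1} + 3·2^m − 2^m = 2·3^{m+1} + 2·2^m = 2·3^{m+1} + 2^{m+1}.
So the formula holds for m+1, and by induction u_k = 2·3^k + 2^k for all k ≥ 1.

u_k = 2·3^k + 2^k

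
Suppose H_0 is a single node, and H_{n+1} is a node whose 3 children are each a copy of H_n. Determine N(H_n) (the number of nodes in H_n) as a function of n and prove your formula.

Claim: N(H_n) = (3^{n+1} − 1)/2.

Base case: N(H_0) = 1, and (3^{0+1} − 1)/2 = 1.
Assume N(H_m) = (3^{m+1} − 1)/2.
Then N(H_{m+1}) = 1 + 3N(H_m) = 1 + 3·(3^{m+1} − 1)/2 = 1 + (3^{m+2} − 3)/2 = (2 + 3^{m+2} − 3)/2 = (3^{m+2} − 1)/2.
This completes the inductive step, so N(H_n) = (3^{n+1} − 1)/2 for all n ≥ 0.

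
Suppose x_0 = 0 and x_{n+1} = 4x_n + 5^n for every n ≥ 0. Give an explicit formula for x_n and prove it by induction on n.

Claim: x_n = -4^n + 5^n.

Base case: x_0 = 0, and -4^0 + 5^0 = -1 + 1 = 0.
Assume x_k = -4^k + 5^k for some k ≥ 0.
Then x_{k+1} = 4x_k + 5^k = 4·(-4^k + 5^k) + 5^k = -4^{k+1} + 4·5^k + 5^k = -4^{k+1} + 5·5^k = -4^{k+1} + 5^{k+1}.
Hence x_n = -4^n + 5^n for every n ≥ 0, by induction.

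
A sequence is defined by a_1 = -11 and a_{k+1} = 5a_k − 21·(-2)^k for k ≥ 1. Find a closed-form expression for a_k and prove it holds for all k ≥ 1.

Claim: a_k = -5^k + 3·(-2)^k.

Base case: a_1 = -11, and -5^1 + 3·(-2)^1 = -5 − 6 = -11.
Assume a_j = -5^j + 3·(-2)^j for some j ≥ 1.
Then a_{j+1} = 5a_j − 21·(-2)^j = 5·(-5^j + 3·(-2)^j) − 21·(-2)^j = -5^{j+1} + 15·(-2)^j − 21·(-2)^j = -5^{j+1} − 6·(-2)^j = -5^{j+1} + 3·(-2)^{j+1}.
So the formula holds for j+1, and by induction a_k = -5^k + 3·(-2)^k for all k ≥ 1.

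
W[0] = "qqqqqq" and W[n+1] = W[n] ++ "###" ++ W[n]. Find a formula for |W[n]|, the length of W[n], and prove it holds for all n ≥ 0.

Claim: |W[n]| = 9·2^n − 3.

Base case: |W[0]| = 6, and 9·2^0 − 3 = 6.
Assume |W[k]| = 9·2^k − 3.
Then |W[k+1]| = |W[k]| + 3 + |W[k]| = 2|W[k]| + 3 = 2(9·2^k − 3) + 3 = 9·2^{k+1} − 6 + 3 = 9·2^{k+1} − 3.
So the formula holds for k+1, and by induction |W[n]| = 9·2^n − 3 for all n ≥ 0.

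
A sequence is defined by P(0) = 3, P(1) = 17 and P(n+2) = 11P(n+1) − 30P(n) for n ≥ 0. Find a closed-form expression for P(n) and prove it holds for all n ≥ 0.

Claim: P(n) = 5^n + 2·6^n.

Base cases: P(0) = 3 and 5^0 + 2·6^0 = 3; P(1) = 17 and 5^1 + 2·6^1 = 17.
Assume P(j) = 5^j + 2·6^j for all 0 ≤ j ≤ m, where m ≥ 1.
Then P(m+1) = 11P(m) − 30P(m−1) = 11·(5^m + 2·6^m) − 30·(5^{m−1} + 2·6^{m−1}) = (11·5 − 30)5^{m−1} + 2·(11·6 − 30)6^{m−1} = 25·5^{m−1} + 72·6^{m−1} = 5^{m+1} + 2·6^{m+1}.
Hence P(n) = 5^n + 2·6^n for every n ≥ 0, by strong induction.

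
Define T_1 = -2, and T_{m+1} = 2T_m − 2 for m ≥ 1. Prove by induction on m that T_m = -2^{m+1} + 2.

Base case: T_1 = -2, and -2^{1+1} + 2 = -4 + 2 = -2.
Assume T_j = -2^{j+1} + 2 for some j ≥ 1.
Then T_{j+1} = 2T_j − 2 = 2·(-2^{j+1} + 2) − 2 = -2^{j+2} + 4 − 2 = -2^{j+2} + 2.
By induction, T_m = -2^{m+1} + 2 for all m ≥ 1.

T_m = -2^{m+1} + 2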